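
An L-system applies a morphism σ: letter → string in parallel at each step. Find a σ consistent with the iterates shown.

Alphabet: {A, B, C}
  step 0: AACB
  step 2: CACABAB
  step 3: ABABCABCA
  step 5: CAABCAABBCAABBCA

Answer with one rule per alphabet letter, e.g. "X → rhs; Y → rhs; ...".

  step 2 ⇒ step 3: CACABAB ⇒ A·B·A·B·CA·B·CA
    A ↦ B
    B ↦ CA
    C ↦ A

A->B, B->CA, C->A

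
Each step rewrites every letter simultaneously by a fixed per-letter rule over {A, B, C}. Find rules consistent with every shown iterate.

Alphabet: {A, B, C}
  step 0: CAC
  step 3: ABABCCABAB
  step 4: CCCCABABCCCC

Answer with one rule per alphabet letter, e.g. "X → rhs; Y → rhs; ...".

A->C, B->C, C->AB

  step 3 ⇒ step 4: ABABCCABAB ⇒ C·C·C·C·AB·AB·C·C·C·C
    A ↦ C
    B ↦ C
    C ↦ AB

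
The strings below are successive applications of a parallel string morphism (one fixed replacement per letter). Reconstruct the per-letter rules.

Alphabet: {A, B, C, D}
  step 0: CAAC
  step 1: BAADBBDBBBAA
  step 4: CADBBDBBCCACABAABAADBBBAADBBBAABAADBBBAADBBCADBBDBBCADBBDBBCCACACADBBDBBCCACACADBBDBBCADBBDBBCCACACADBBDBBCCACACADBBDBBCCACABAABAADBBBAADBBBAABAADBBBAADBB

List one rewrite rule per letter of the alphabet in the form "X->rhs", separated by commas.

  step 0 ⇒ step 1: CAAC ⇒ BAA·DBB·DBB·BAA
    A ↦ DBB
    C ↦ BAA
    B ↦ CA  (constrained at step 1)
    D ↦ C  (constrained at step 1)

A->DBB, B->CA, C->BAA, D->C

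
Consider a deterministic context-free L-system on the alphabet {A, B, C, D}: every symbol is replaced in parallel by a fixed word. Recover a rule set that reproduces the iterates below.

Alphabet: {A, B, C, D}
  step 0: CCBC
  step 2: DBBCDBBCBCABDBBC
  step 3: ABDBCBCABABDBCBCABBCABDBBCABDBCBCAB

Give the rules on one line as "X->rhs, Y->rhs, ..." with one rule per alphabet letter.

A->DB, B->BC, C->AB, D->ABD

  step 2 ⇒ step 3: DBBCDBBCBCABDBBC ⇒ ABD·BC·BC·AB·ABD·BC·BC·AB·BC·AB·DB·BC·ABD·BC·BC·AB
    A ↦ DB
    B ↦ BC
    C ↦ AB
    D ↦ ABD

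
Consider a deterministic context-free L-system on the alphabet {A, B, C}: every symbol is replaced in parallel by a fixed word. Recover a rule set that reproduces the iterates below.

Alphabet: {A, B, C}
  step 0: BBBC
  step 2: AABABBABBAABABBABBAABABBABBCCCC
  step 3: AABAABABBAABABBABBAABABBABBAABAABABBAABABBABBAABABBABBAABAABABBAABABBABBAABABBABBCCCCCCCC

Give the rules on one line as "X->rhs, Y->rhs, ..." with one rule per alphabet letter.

  step 2 ⇒ step 3: AABABBABBAABABBABBAABABBABBCCCC ⇒ AAB·AAB·ABB·AAB·ABB·ABB·AAB·ABB·ABB·AAB·AAB·ABB·AAB·ABB·ABB·AAB·ABB·ABB·AAB·AAB·ABB·AAB·ABB·ABB·AAB·ABB·ABB·CC·CC·CC·CC
    A ↦ AAB
    B ↦ ABB
    C ↦ CC

A->AAB, B->ABB, C->CC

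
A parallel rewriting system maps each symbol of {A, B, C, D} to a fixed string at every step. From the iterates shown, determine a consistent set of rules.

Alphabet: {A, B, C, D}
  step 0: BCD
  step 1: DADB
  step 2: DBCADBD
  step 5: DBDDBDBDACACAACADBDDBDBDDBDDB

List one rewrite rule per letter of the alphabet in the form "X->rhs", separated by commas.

A->CA, B->D, C->A, D->DB

  step 1 ⇒ step 2: DADB ⇒ DB·CA·DB·D
    A ↦ CA
    B ↦ D
    D ↦ DB
  step 0 ⇒ step 1: BCD ⇒ D·A·DB
    C ↦ A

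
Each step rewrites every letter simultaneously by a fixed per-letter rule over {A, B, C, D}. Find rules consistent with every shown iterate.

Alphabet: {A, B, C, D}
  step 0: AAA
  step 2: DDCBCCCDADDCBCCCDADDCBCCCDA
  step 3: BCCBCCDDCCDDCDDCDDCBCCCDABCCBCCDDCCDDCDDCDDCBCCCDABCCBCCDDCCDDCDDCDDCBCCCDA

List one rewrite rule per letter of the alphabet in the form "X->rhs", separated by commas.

A->CDA, B->C, C->DDC, D->BCC

  step 2 ⇒ step 3: DDCBCCCDADDCBCCCDADDCBCCCDA ⇒ BCC·BCC·DDC·C·DDC·DDC·DDC·BCC·CDA·BCC·BCC·DDC·C·DDC·DDC·DDC·BCC·CDA·BCC·BCC·DDC·C·DDC·DDC·DDC·BCC·CDA
    A ↦ CDA
    B ↦ C
    C ↦ DDC
    D ↦ BCC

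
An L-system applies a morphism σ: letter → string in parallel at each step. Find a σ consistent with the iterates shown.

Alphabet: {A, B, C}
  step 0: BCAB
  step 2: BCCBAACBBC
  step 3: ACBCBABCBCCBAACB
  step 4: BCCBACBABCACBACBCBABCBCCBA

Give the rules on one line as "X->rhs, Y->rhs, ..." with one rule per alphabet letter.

  step 3 ⇒ step 4: ACBCBABCBCCBAACB ⇒ BC·CB·A·CB·A·BC·A·CB·A·CB·CB·A·BC·BC·CB·A
    A ↦ BC
    B ↦ A
    C ↦ CB

A->BC, B->A, C->CB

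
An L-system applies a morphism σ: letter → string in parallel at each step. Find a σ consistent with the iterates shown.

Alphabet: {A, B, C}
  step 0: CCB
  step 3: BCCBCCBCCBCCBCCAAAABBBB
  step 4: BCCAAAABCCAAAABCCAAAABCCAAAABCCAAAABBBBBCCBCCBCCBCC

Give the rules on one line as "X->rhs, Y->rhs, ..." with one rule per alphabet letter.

A->B, B->BCC, C->AA

  step 3 ⇒ step 4: BCCBCCBCCBCCBCCAAAABBBB ⇒ BCC·AA·AA·BCC·AA·AA·BCC·AA·AA·BCC·AA·AA·BCC·AA·AA·B·B·B·B·BCC·BCC·BCC·BCC
    A ↦ B
    B ↦ BCC
    C ↦ AA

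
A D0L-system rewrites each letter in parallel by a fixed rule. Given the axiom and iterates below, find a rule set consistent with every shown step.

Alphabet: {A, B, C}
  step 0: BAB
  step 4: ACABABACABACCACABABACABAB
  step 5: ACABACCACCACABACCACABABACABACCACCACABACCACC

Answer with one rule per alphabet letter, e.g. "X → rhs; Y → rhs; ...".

  step 4 ⇒ step 5: ACABABACABACCACABABACABAB ⇒ AC·AB·AC·C·AC·C·AC·AB·AC·C·AC·AB·AB·AC·AB·AC·C·AC·C·AC·AB·AC·C·AC·C
    A ↦ AC
    B ↦ C
    C ↦ AB

A->AC, B->C, C->AB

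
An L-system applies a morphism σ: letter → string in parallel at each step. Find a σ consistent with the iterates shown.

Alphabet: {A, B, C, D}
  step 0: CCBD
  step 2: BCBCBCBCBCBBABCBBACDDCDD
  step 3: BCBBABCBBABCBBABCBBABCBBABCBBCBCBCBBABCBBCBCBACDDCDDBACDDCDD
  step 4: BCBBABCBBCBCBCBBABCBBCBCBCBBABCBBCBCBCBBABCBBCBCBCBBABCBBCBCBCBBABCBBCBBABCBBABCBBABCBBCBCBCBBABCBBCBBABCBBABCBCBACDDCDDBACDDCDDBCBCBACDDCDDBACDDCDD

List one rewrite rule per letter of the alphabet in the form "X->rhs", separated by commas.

A->C, B->BCB, C->BA, D->CDD

  step 3 ⇒ step 4: BCBBABCBBABCBBABCBBABCBBABCBBCBCBCBBABCBBCBCBACDDCDDBACDDCDD ⇒ BCB·BA·BCB·BCB·C·BCB·BA·BCB·BCB·C·BCB·BA·BCB·BCB·C·BCB·BA·BCB·BCB·C·BCB·BA·BCB·BCB·C·BCB·BA·BCB·BCB·BA·BCB·BA·BCB·BA·BCB·BCB·C·BCB·BA·BCB·BCB·BA·BCB·BA·BCB·C·BA·CDD·CDD·BA·CDD·CDD·BCB·C·BA·CDD·CDD·BA·CDD·CDD
    A ↦ C
    B ↦ BCB
    C ↦ BA
    D ↦ CDD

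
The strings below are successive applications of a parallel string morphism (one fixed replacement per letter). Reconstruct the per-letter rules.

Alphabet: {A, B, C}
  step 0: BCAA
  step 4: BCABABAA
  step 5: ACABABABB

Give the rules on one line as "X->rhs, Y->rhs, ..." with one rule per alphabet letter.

  step 4 ⇒ step 5: BCABABAA ⇒ A·CA·B·A·B·A·B·B
    A ↦ B
    B ↦ A
    C ↦ CA

A->B, B->A, C->CA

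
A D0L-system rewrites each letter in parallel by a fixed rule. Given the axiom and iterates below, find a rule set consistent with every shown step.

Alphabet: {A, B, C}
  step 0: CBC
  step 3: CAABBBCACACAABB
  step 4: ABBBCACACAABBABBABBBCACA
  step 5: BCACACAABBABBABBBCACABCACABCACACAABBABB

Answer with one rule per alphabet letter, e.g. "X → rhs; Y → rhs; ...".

A->B, B->CA, C->AB

  step 4 ⇒ step 5: ABBBCACACAABBABBABBBCACA ⇒ B·CA·CA·CA·AB·B·AB·B·AB·B·B·CA·CA·B·CA·CA·B·CA·CA·CA·AB·B·AB·B
    A ↦ B
    B ↦ CA
    C ↦ AB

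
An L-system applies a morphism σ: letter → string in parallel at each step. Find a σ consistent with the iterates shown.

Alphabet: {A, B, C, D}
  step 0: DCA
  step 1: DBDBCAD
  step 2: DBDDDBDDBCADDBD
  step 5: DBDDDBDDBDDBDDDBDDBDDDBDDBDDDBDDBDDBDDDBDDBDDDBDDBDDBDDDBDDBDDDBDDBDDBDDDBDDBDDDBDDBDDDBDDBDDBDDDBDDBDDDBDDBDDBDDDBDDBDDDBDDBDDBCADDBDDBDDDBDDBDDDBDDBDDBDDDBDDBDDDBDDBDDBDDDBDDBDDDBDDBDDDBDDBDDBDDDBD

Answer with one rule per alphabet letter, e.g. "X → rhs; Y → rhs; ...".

  step 1 ⇒ step 2: DBDBCAD ⇒ DBD·D·DBD·D·BCA·D·DBD
    A ↦ D
    B ↦ D
    C ↦ BCA
    D ↦ DBD

A->D, B->D, C->BCA, D->DBD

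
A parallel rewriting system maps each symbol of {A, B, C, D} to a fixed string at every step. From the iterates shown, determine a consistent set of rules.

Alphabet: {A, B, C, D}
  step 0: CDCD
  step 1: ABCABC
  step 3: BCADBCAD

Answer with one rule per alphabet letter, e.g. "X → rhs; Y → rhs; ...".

  step 0 ⇒ step 1: CDCD ⇒ A·BC·A·BC
    C ↦ A
    D ↦ BC
    A ↦ D  (constrained at step 1)
    B ↦ C  (constrained at step 1)

A->D, B->C, C->A, D->BC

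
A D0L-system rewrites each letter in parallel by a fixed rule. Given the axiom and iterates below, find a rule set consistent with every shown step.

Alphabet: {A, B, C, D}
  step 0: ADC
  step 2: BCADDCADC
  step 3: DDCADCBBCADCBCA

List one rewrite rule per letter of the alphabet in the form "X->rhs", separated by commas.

  step 2 ⇒ step 3: BCADDCADC ⇒ DD·CA·DC·B·B·CA·DC·B·CA
    A ↦ DC
    B ↦ DD
    C ↦ CA
    D ↦ B

A->DC, B->DD, C->CA, D->B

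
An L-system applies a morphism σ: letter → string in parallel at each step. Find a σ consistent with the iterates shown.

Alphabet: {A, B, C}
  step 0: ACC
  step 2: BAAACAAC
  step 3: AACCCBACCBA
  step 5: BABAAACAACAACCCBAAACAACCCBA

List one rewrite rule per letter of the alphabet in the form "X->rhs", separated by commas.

  step 2 ⇒ step 3: BAAACAAC ⇒ AA·C·C·C·BA·C·C·BA
    A ↦ C
    B ↦ AA
    C ↦ BA

A->C, B->AA, C->BA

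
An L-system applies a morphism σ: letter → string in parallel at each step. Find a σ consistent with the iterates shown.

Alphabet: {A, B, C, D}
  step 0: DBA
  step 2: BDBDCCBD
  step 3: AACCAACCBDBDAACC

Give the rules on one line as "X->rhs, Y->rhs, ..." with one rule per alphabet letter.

A->C, B->AA, C->BD, D->CC

  step 2 ⇒ step 3: BDBDCCBD ⇒ AA·CC·AA·CC·BD·BD·AA·CC
    B ↦ AA
    C ↦ BD
    D ↦ CC
    A ↦ C  (constrained at step 0)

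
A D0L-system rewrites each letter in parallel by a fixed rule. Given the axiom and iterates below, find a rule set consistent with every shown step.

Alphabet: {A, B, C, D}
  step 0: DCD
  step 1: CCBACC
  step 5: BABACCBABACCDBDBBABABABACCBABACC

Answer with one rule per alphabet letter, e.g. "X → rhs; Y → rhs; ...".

  step 0 ⇒ step 1: DCD ⇒ CC·BA·CC
    C ↦ BA
    D ↦ CC
    A ↦ B  (constrained at step 1)
    B ↦ D  (constrained at step 1)

A->B, B->D, C->BA, D->CC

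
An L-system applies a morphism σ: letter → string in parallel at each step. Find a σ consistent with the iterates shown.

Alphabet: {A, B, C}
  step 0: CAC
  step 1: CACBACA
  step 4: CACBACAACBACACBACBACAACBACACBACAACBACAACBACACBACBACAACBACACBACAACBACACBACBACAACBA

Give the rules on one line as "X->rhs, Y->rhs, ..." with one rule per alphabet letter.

A->CBA, B->A, C->CA

  step 0 ⇒ step 1: CAC ⇒ CA·CBA·CA
    A ↦ CBA
    C ↦ CA
    B ↦ A  (constrained at step 1)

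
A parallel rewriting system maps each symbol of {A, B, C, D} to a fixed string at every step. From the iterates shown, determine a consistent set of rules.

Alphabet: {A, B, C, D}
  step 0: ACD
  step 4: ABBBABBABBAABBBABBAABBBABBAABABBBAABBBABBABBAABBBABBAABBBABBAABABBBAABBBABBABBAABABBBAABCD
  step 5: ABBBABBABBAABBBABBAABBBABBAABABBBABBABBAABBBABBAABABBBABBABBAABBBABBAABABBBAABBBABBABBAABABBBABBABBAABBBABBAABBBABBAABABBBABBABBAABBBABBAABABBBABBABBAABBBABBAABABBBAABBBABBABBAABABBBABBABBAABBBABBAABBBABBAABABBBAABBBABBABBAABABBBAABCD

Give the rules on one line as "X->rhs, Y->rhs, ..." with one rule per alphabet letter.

  step 4 ⇒ step 5: ABBBABBABBAABBBABBAABBBABBAABABBBAABBBABBABBAABBBABBAABBBABBAABABBBAABBBABBABBAABABBBAABCD ⇒ AB·BBA·BBA·BBA·AB·BBA·BBA·AB·BBA·BBA·AB·AB·BBA·BBA·BBA·AB·BBA·BBA·AB·AB·BBA·BBA·BBA·AB·BBA·BBA·AB·AB·BBA·AB·BBA·BBA·BBA·AB·AB·BBA·BBA·BBA·AB·BBA·BBA·AB·BBA·BBA·AB·AB·BBA·BBA·BBA·AB·BBA·BBA·AB·AB·BBA·BBA·BBA·AB·BBA·BBA·AB·AB·BBA·AB·BBA·BBA·BBA·AB·AB·BBA·BBA·BBA·AB·BBA·BBA·AB·BBA·BBA·AB·AB·BBA·AB·BBA·BBA·BBA·AB·AB·BBA·A·BCD
    A ↦ AB
    B ↦ BBA
    C ↦ A
    D ↦ BCD

A->AB, B->BBA, C->A, D->BCD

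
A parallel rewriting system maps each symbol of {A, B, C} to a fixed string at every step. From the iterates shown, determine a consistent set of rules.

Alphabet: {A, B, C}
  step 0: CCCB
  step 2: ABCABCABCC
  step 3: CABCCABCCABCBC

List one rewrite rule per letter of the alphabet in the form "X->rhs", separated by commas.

  step 2 ⇒ step 3: ABCABCABCC ⇒ C·A·BC·C·A·BC·C·A·BC·BC
    A ↦ C
    B ↦ A
    C ↦ BC

A->C, B->A, C->BC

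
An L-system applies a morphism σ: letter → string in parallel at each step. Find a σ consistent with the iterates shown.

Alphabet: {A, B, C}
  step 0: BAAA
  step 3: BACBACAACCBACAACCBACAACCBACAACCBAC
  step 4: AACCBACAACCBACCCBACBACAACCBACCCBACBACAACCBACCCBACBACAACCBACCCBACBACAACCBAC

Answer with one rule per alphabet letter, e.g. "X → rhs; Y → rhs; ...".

  step 3 ⇒ step 4: BACBACAACCBACAACCBACAACCBACAACCBAC ⇒ AAC·C·BAC·AAC·C·BAC·C·C·BAC·BAC·AAC·C·BAC·C·C·BAC·BAC·AAC·C·BAC·C·C·BAC·BAC·AAC·C·BAC·C·C·BAC·BAC·AAC·C·BAC
    A ↦ C
    B ↦ AAC
    C ↦ BAC

A->C, B->AAC, C->BAC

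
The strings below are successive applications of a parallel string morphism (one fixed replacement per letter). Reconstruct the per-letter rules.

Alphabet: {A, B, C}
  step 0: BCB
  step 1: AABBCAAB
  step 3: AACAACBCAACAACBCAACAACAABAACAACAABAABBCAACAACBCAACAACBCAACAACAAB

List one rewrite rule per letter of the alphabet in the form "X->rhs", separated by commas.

A->AAC, B->AAB, C->BC

  step 0 ⇒ step 1: BCB ⇒ AAB·BC·AAB
    B ↦ AAB
    C ↦ BC
    A ↦ AAC  (constrained at step 1)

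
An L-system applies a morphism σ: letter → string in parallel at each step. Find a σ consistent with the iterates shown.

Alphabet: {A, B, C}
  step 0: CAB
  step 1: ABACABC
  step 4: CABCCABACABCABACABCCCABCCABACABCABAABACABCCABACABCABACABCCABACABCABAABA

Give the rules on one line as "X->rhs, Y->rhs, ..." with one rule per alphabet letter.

  step 0 ⇒ step 1: CAB ⇒ ABA·C·ABC
    A ↦ C
    B ↦ ABC
    C ↦ ABA

A->C, B->ABC, C->ABA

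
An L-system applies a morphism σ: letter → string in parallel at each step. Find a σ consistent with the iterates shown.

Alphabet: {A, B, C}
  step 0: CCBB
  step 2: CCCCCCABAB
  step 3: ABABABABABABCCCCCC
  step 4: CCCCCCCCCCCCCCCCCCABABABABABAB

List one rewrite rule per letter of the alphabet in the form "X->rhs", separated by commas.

  step 3 ⇒ step 4: ABABABABABABCCCCCC ⇒ CC·C·CC·C·CC·C·CC·C·CC·C·CC·C·AB·AB·AB·AB·AB·AB
    A ↦ CC
    B ↦ C
    C ↦ AB

A->CC, B->C, C->AB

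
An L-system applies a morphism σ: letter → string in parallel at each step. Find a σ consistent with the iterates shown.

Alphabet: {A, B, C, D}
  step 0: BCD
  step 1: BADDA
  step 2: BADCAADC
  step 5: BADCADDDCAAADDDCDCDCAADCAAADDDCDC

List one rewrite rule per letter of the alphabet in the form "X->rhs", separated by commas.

  step 1 ⇒ step 2: BADDA ⇒ BA·DC·A·A·DC
    A ↦ DC
    B ↦ BA
    D ↦ A
  step 0 ⇒ step 1: BCD ⇒ BA·DD·A
    C ↦ DD

A->DC, B->BA, C->DD, D->A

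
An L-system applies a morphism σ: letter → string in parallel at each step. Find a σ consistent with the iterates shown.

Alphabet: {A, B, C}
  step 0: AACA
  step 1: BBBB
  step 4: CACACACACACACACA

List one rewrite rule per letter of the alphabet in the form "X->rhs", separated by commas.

  step 0 ⇒ step 1: AACA ⇒ B·B·B·B
    A ↦ B
    C ↦ B
    B ↦ CA  (constrained at step 1)

A->B, B->CA, C->B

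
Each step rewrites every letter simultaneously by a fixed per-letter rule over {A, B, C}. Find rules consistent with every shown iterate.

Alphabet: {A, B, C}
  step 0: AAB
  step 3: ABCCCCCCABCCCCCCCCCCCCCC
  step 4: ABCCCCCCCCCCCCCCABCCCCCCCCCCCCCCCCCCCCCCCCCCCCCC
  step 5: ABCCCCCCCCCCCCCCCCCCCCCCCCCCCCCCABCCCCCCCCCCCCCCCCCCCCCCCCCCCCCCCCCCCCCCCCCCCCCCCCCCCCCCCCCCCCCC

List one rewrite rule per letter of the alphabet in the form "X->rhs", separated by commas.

A->AB, B->CC, C->CC

  step 4 ⇒ step 5: ABCCCCCCCCCCCCCCABCCCCCCCCCCCCCCCCCCCCCCCCCCCCCC ⇒ AB·CC·CC·CC·CC·CC·CC·CC·CC·CC·CC·CC·CC·CC·CC·CC·AB·CC·CC·CC·CC·CC·CC·CC·CC·CC·CC·CC·CC·CC·CC·CC·CC·CC·CC·CC·CC·CC·CC·CC·CC·CC·CC·CC·CC·CC·CC·CC
    A ↦ AB
    B ↦ CC
    C ↦ CC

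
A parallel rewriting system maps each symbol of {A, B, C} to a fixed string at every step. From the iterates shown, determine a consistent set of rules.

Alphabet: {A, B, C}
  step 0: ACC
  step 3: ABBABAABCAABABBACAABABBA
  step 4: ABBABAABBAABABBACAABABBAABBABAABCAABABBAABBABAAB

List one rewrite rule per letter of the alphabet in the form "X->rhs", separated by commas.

  step 3 ⇒ step 4: ABBABAABCAABABBACAABABBA ⇒ AB·BA·BA·AB·BA·AB·AB·BA·CA·AB·AB·BA·AB·BA·BA·AB·CA·AB·AB·BA·AB·BA·BA·AB
    A ↦ AB
    B ↦ BA
    C ↦ CA

A->AB, B->BA, C->CA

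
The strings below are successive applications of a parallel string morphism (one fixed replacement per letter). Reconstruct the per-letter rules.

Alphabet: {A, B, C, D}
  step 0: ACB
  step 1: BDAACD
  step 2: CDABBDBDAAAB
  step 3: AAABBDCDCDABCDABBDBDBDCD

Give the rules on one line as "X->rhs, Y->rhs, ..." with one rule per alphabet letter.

  step 2 ⇒ step 3: CDABBDBDAAAB ⇒ AA·AB·BD·CD·CD·AB·CD·AB·BD·BD·BD·CD
    A ↦ BD
    B ↦ CD
    C ↦ AA
    D ↦ AB

A->BD, B->CD, C->AA, D->AB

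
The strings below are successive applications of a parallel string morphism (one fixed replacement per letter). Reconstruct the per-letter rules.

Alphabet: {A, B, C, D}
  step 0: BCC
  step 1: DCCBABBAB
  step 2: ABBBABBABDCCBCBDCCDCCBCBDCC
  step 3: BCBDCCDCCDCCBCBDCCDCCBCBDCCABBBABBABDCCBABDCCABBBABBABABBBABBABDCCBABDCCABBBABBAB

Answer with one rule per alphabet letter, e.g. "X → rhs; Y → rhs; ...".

  step 2 ⇒ step 3: ABBBABBABDCCBCBDCCDCCBCBDCC ⇒ BCB·DCC·DCC·DCC·BCB·DCC·DCC·BCB·DCC·ABB·BAB·BAB·DCC·BAB·DCC·ABB·BAB·BAB·ABB·BAB·BAB·DCC·BAB·DCC·ABB·BAB·BAB
    A ↦ BCB
    B ↦ DCC
    C ↦ BAB
    D ↦ ABB

A->BCB, B->DCC, C->BAB, D->ABB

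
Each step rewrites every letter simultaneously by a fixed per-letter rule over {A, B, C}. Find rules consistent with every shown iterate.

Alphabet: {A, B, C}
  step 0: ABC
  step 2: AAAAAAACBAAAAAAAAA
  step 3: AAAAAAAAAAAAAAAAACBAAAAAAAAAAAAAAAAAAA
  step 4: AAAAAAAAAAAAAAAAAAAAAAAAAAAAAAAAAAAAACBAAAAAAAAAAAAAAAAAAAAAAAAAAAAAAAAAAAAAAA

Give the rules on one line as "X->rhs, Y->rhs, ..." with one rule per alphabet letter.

A->AA, B->CBA, C->AAA

  step 3 ⇒ step 4: AAAAAAAAAAAAAAAAACBAAAAAAAAAAAAAAAAAAA ⇒ AA·AA·AA·AA·AA·AA·AA·AA·AA·AA·AA·AA·AA·AA·AA·AA·AA·AAA·CBA·AA·AA·AA·AA·AA·AA·AA·AA·AA·AA·AA·AA·AA·AA·AA·AA·AA·AA·AA
    A ↦ AA
    B ↦ CBA
    C ↦ AAA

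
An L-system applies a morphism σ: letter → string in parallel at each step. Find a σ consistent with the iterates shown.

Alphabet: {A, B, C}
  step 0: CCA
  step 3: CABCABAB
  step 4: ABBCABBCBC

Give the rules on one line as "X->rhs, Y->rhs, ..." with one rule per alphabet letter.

  step 3 ⇒ step 4: CABCABAB ⇒ AB·B·C·AB·B·C·B·C
    A ↦ B
    B ↦ C
    C ↦ AB

A->B, B->C, C->AB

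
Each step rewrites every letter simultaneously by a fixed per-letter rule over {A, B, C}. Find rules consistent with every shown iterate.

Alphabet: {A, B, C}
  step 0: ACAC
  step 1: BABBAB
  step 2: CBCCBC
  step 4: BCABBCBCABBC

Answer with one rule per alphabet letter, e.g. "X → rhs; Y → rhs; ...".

A->B, B->C, C->AB

  step 1 ⇒ step 2: BABBAB ⇒ C·B·C·C·B·C
    A ↦ B
    B ↦ C
  step 0 ⇒ step 1: ACAC ⇒ B·AB·B·AB
    C ↦ AB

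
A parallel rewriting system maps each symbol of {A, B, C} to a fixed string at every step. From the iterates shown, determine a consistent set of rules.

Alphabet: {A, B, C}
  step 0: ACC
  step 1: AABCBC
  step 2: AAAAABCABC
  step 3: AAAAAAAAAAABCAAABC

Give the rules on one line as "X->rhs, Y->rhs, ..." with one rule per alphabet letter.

A->AA, B->A, C->BC

  step 2 ⇒ step 3: AAAAABCABC ⇒ AA·AA·AA·AA·AA·A·BC·AA·A·BC
    A ↦ AA
    B ↦ A
    C ↦ BC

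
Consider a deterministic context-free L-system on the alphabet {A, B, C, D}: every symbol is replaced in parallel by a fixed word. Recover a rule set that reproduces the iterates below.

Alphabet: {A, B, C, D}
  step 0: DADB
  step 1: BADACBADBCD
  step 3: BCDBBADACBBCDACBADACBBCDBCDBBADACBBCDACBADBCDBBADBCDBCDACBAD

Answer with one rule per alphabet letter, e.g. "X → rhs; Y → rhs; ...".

A->AC, B->BCD, C->B, D->BAD

  step 0 ⇒ step 1: DADB ⇒ BAD·AC·BAD·BCD
    A ↦ AC
    B ↦ BCD
    D ↦ BAD
    C ↦ B  (constrained at step 1)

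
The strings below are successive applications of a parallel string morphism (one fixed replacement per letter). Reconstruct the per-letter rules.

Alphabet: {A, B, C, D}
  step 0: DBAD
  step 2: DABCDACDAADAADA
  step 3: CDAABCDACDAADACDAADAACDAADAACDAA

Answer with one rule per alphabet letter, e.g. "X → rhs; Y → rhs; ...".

  step 2 ⇒ step 3: DABCDACDAADAADA ⇒ C·DAA·BC·DA·C·DAA·DA·C·DAA·DAA·C·DAA·DAA·C·DAA
    A ↦ DAA
    B ↦ BC
    C ↦ DA
    D ↦ C

A->DAA, B->BC, C->DA, D->C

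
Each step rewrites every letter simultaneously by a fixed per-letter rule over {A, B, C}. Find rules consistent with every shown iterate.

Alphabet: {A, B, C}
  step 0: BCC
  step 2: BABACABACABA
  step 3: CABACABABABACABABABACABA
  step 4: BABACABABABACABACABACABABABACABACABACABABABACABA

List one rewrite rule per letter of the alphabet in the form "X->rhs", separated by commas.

A->BA, B->CA, C->BA

  step 3 ⇒ step 4: CABACABABABACABABABACABA ⇒ BA·BA·CA·BA·BA·BA·CA·BA·CA·BA·CA·BA·BA·BA·CA·BA·CA·BA·CA·BA·BA·BA·CA·BA
    A ↦ BA
    B ↦ CA
    C ↦ BA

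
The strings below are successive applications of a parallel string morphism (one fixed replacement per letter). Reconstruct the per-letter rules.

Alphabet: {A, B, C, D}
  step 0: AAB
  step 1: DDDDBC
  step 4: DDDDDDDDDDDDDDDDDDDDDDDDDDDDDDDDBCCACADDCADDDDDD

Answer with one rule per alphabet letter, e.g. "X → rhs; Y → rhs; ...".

A->DD, B->BC, C->CA, D->DD

  step 0 ⇒ step 1: AAB ⇒ DD·DD·BC
    A ↦ DD
    B ↦ BC
    C ↦ CA  (constrained at step 1)
    D ↦ DD  (constrained at step 1)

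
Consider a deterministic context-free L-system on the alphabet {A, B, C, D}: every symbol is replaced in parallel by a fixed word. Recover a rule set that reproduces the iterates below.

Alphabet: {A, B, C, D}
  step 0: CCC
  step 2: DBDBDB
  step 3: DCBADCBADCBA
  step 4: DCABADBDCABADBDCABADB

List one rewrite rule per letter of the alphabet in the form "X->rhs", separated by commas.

A->DB, B->BA, C->A, D->DC

  step 3 ⇒ step 4: DCBADCBADCBA ⇒ DC·A·BA·DB·DC·A·BA·DB·DC·A·BA·DB
    A ↦ DB
    B ↦ BA
    C ↦ A
    D ↦ DC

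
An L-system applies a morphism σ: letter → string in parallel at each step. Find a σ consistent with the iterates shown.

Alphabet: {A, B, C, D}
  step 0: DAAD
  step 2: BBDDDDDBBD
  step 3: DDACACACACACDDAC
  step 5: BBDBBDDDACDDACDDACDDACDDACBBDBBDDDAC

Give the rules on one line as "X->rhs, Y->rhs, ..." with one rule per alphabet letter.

A->BB, B->D, C->D, D->AC

  step 2 ⇒ step 3: BBDDDDDBBD ⇒ D·D·AC·AC·AC·AC·AC·D·D·AC
    B ↦ D
    D ↦ AC
    A ↦ BB  (constrained at step 0)
    C ↦ D  (constrained at step 3)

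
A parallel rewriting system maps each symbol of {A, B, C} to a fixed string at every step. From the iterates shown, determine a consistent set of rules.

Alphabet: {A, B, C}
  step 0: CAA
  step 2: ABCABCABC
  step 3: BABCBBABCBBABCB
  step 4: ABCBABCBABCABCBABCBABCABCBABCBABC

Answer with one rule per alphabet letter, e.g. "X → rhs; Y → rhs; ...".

  step 3 ⇒ step 4: BABCBBABCBBABCB ⇒ ABC·B·ABC·B·ABC·ABC·B·ABC·B·ABC·ABC·B·ABC·B·ABC
    A ↦ B
    B ↦ ABC
    C ↦ B

A->B, B->ABC, C->B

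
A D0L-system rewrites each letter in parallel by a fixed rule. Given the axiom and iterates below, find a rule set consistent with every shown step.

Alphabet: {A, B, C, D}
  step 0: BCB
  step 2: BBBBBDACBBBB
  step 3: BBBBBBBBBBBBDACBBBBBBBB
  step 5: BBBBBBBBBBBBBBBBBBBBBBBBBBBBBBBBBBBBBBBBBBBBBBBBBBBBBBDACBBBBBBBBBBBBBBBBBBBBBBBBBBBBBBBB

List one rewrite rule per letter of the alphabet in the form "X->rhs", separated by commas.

A->BD, B->BB, C->AC, D->B

  step 2 ⇒ step 3: BBBBBDACBBBB ⇒ BB·BB·BB·BB·BB·B·BD·AC·BB·BB·BB·BB
    A ↦ BD
    B ↦ BB
    C ↦ AC
    D ↦ B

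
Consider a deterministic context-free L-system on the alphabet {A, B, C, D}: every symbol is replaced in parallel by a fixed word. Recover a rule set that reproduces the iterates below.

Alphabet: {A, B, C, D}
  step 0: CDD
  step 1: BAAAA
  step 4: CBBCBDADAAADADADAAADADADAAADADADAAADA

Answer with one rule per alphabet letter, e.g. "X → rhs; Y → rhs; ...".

A->DA, B->CB, C->B, D->AA

  step 0 ⇒ step 1: CDD ⇒ B·AA·AA
    C ↦ B
    D ↦ AA
    A ↦ DA  (constrained at step 1)
    B ↦ CB  (constrained at step 1)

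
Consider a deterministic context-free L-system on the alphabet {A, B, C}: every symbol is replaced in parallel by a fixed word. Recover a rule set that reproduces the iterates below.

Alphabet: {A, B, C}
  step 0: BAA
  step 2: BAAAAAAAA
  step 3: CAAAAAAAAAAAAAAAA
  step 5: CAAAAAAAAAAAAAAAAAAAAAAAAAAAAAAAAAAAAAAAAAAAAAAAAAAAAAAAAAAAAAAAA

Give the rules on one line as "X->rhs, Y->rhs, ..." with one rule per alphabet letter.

  step 2 ⇒ step 3: BAAAAAAAA ⇒ C·AA·AA·AA·AA·AA·AA·AA·AA
    A ↦ AA
    B ↦ C
    C ↦ B  (constrained at step 3)

A->AA, B->C, C->B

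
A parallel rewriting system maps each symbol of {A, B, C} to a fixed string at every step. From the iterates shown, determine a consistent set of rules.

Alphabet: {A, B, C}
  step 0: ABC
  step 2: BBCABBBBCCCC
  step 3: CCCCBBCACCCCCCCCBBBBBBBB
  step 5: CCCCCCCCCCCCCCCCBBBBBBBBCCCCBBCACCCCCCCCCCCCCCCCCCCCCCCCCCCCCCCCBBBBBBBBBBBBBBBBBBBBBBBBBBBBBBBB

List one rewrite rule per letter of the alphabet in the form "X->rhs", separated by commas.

  step 2 ⇒ step 3: BBCABBBBCCCC ⇒ CC·CC·BB·CA·CC·CC·CC·CC·BB·BB·BB·BB
    A ↦ CA
    B ↦ CC
    C ↦ BB

A->CA, B->CC, C->BB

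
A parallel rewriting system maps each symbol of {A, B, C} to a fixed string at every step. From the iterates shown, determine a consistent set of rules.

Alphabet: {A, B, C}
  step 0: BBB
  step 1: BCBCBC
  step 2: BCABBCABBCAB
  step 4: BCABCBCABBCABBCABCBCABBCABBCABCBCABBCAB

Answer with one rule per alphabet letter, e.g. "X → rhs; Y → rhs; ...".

  step 1 ⇒ step 2: BCBCBC ⇒ BC·AB·BC·AB·BC·AB
    B ↦ BC
    C ↦ AB
    A ↦ C  (constrained at step 2)

A->C, B->BC, C->AB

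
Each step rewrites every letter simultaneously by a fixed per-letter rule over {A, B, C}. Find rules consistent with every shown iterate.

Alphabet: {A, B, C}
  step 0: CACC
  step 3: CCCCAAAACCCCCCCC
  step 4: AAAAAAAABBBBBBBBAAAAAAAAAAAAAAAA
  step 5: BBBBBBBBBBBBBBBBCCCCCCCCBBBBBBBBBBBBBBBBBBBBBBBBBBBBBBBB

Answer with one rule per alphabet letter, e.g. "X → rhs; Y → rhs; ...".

A->BB, B->C, C->AA

  step 4 ⇒ step 5: AAAAAAAABBBBBBBBAAAAAAAAAAAAAAAA ⇒ BB·BB·BB·BB·BB·BB·BB·BB·C·C·C·C·C·C·C·C·BB·BB·BB·BB·BB·BB·BB·BB·BB·BB·BB·BB·BB·BB·BB·BB
    A ↦ BB
    B ↦ C
  step 3 ⇒ step 4: CCCCAAAACCCCCCCC ⇒ AA·AA·AA·AA·BB·BB·BB·BB·AA·AA·AA·AA·AA·AA·AA·AA
    C ↦ AA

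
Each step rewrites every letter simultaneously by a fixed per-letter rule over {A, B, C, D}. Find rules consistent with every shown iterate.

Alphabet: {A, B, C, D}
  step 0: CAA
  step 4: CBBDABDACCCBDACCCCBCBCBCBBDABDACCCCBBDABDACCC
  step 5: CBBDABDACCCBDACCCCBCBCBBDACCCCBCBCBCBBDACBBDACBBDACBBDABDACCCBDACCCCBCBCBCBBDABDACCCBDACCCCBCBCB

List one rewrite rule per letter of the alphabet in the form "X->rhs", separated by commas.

  step 4 ⇒ step 5: CBBDABDACCCBDACCCCBCBCBCBBDABDACCCCBBDABDACCC ⇒ CB·BDA·BDA·CC·C·BDA·CC·C·CB·CB·CB·BDA·CC·C·CB·CB·CB·CB·BDA·CB·BDA·CB·BDA·CB·BDA·BDA·CC·C·BDA·CC·C·CB·CB·CB·CB·BDA·BDA·CC·C·BDA·CC·C·CB·CB·CB
    A ↦ C
    B ↦ BDA
    C ↦ CB
    D ↦ CC

A->C, B->BDA, C->CB, D->CC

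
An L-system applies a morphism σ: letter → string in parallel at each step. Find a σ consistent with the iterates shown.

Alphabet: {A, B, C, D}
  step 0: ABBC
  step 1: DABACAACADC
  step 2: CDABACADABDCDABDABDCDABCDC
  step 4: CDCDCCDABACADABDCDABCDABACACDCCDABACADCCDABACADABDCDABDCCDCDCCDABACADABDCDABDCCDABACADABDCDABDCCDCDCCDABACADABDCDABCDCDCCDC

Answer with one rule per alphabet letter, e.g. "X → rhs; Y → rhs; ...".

  step 1 ⇒ step 2: DABACAACADC ⇒ C·DAB·ACA·DAB·DC·DAB·DAB·DC·DAB·C·DC
    A ↦ DAB
    B ↦ ACA
    C ↦ DC
    D ↦ C

A->DAB, B->ACA, C->DC, D->C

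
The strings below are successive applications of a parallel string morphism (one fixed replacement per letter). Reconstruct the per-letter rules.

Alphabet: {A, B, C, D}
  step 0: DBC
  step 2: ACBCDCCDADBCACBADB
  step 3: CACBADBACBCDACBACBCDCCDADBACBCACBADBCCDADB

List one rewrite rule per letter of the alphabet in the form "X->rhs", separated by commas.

A->C, B->ADB, C->ACB, D->CD

  step 2 ⇒ step 3: ACBCDCCDADBCACBADB ⇒ C·ACB·ADB·ACB·CD·ACB·ACB·CD·C·CD·ADB·ACB·C·ACB·ADB·C·CD·ADB
    A ↦ C
    B ↦ ADB
    C ↦ ACB
    D ↦ CD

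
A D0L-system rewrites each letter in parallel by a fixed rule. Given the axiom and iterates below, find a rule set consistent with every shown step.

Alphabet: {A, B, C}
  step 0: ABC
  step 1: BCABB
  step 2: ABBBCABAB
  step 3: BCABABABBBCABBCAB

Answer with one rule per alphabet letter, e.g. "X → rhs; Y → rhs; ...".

A->BC, B->AB, C->B

  step 2 ⇒ step 3: ABBBCABAB ⇒ BC·AB·AB·AB·B·BC·AB·BC·AB
    A ↦ BC
    B ↦ AB
    C ↦ B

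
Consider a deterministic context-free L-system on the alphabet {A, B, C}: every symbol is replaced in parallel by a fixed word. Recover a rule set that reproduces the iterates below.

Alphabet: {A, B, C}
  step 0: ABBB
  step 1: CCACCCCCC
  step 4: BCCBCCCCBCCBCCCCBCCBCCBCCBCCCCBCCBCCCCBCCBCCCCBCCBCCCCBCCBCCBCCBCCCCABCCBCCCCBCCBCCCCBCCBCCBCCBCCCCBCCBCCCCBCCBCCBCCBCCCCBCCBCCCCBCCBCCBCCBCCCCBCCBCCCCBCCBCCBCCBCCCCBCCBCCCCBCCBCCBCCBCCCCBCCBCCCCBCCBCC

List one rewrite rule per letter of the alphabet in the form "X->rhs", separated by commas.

A->CCA, B->CC, C->BCC

  step 0 ⇒ step 1: ABBB ⇒ CCA·CC·CC·CC
    A ↦ CCA
    B ↦ CC
    C ↦ BCC  (constrained at step 1)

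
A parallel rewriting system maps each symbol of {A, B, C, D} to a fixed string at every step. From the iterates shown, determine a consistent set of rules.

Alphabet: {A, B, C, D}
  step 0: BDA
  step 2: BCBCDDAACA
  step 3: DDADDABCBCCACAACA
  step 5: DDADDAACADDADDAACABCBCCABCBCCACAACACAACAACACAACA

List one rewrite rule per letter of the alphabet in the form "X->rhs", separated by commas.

  step 2 ⇒ step 3: BCBCDDAACA ⇒ DD·A·DD·A·BC·BC·CA·CA·A·CA
    A ↦ CA
    B ↦ DD
    C ↦ A
    D ↦ BC

A->CA, B->DD, C->A, D->BC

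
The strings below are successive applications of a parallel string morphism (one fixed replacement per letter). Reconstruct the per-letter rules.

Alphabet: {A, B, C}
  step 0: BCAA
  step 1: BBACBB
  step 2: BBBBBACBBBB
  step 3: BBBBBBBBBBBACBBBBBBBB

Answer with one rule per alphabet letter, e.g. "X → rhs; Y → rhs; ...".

A->B, B->BB, C->AC

  step 2 ⇒ step 3: BBBBBACBBBB ⇒ BB·BB·BB·BB·BB·B·AC·BB·BB·BB·BB
    A ↦ B
    B ↦ BB
    C ↦ AC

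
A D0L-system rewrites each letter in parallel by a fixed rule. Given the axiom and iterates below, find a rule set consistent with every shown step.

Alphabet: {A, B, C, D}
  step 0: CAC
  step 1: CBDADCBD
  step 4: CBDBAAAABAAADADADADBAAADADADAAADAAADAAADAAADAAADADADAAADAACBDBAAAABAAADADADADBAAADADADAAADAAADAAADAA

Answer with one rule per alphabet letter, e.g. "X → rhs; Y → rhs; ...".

  step 0 ⇒ step 1: CAC ⇒ CBD·AD·CBD
    A ↦ AD
    C ↦ CBD
    B ↦ BAA  (constrained at step 1)
    D ↦ AA  (constrained at step 1)

A->AD, B->BAA, C->CBD, D->AA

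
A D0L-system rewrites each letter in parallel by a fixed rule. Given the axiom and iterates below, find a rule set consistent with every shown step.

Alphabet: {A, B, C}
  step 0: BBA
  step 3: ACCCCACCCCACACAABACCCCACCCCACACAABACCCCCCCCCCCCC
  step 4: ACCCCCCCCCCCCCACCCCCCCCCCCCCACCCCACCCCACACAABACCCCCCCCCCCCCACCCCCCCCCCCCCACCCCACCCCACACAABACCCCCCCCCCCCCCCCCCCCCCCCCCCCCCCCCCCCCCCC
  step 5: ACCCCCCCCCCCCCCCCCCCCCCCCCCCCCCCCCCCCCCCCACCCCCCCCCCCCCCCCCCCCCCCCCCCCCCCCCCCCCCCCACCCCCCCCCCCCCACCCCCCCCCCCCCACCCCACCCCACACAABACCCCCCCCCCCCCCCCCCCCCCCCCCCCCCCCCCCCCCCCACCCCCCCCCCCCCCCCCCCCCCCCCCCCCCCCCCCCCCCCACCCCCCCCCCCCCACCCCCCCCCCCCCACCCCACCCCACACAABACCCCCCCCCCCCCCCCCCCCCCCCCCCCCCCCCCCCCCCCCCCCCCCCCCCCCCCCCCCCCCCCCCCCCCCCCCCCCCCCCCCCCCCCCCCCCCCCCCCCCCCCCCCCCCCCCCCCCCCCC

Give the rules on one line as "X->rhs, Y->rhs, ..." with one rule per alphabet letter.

A->AC, B->AAB, C->CCC

  step 4 ⇒ step 5: ACCCCCCCCCCCCCACCCCCCCCCCCCCACCCCACCCCACACAABACCCCCCCCCCCCCACCCCCCCCCCCCCACCCCACCCCACACAABACCCCCCCCCCCCCCCCCCCCCCCCCCCCCCCCCCCCCCCC ⇒ AC·CCC·CCC·CCC·CCC·CCC·CCC·CCC·CCC·CCC·CCC·CCC·CCC·CCC·AC·CCC·CCC·CCC·CCC·CCC·CCC·CCC·CCC·CCC·CCC·CCC·CCC·CCC·AC·CCC·CCC·CCC·CCC·AC·CCC·CCC·CCC·CCC·AC·CCC·AC·CCC·AC·AC·AAB·AC·CCC·CCC·CCC·CCC·CCC·CCC·CCC·CCC·CCC·CCC·CCC·CCC·CCC·AC·CCC·CCC·CCC·CCC·CCC·CCC·CCC·CCC·CCC·CCC·CCC·CCC·CCC·AC·CCC·CCC·CCC·CCC·AC·CCC·CCC·CCC·CCC·AC·CCC·AC·CCC·AC·AC·AAB·AC·CCC·CCC·CCC·CCC·CCC·CCC·CCC·CCC·CCC·CCC·CCC·CCC·CCC·CCC·CCC·CCC·CCC·CCC·CCC·CCC·CCC·CCC·CCC·CCC·CCC·CCC·CCC·CCC·CCC·CCC·CCC·CCC·CCC·CCC·CCC·CCC·CCC·CCC·CCC·CCC
    A ↦ AC
    B ↦ AAB
    C ↦ CCC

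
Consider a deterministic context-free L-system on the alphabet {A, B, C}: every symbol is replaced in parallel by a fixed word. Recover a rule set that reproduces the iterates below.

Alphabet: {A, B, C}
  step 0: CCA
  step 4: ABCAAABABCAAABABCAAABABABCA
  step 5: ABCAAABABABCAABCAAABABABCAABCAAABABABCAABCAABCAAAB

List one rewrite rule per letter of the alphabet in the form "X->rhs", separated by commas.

A->AB, B->CA, C->A

  step 4 ⇒ step 5: ABCAAABABCAAABABCAAABABABCA ⇒ AB·CA·A·AB·AB·AB·CA·AB·CA·A·AB·AB·AB·CA·AB·CA·A·AB·AB·AB·CA·AB·CA·AB·CA·A·AB
    A ↦ AB
    B ↦ CA
    C ↦ A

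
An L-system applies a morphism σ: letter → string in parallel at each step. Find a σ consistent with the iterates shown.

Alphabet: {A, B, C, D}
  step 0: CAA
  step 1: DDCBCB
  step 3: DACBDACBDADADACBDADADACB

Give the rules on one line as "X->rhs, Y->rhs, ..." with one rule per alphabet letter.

A->CB, B->DA, C->DD, D->DA

  step 0 ⇒ step 1: CAA ⇒ DD·CB·CB
    A ↦ CB
    C ↦ DD
    B ↦ DA  (constrained at step 1)
    D ↦ DA  (constrained at step 1)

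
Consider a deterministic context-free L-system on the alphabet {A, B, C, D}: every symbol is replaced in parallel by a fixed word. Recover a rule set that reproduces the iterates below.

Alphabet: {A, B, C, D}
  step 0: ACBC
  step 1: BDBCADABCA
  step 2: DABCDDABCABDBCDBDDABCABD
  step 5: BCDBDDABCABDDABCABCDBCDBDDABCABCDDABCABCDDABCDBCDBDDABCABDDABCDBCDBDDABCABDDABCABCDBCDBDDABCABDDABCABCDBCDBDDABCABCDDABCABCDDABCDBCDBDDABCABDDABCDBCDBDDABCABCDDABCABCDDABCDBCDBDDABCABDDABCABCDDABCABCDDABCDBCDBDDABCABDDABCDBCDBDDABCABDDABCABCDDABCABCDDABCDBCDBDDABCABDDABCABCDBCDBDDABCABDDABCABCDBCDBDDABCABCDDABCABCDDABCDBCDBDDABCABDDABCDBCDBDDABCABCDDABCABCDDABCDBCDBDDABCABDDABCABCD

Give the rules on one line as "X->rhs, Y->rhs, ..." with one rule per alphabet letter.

A->BD, B->DA, C->BCA, D->BCD

  step 1 ⇒ step 2: BDBCADABCA ⇒ DA·BCD·DA·BCA·BD·BCD·BD·DA·BCA·BD
    A ↦ BD
    B ↦ DA
    C ↦ BCA
    D ↦ BCD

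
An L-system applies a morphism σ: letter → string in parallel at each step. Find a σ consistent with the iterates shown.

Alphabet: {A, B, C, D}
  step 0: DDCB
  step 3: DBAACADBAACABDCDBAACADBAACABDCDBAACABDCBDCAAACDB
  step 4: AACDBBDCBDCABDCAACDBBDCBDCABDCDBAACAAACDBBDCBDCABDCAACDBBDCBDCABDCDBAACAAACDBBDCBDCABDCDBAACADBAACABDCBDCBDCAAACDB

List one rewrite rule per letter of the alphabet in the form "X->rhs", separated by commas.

  step 3 ⇒ step 4: DBAACADBAACABDCDBAACADBAACABDCDBAACABDCBDCAAACDB ⇒ AAC·DB·BDC·BDC·A·BDC·AAC·DB·BDC·BDC·A·BDC·DB·AAC·A·AAC·DB·BDC·BDC·A·BDC·AAC·DB·BDC·BDC·A·BDC·DB·AAC·A·AAC·DB·BDC·BDC·A·BDC·DB·AAC·A·DB·AAC·A·BDC·BDC·BDC·A·AAC·DB
    A ↦ BDC
    B ↦ DB
    C ↦ A
    D ↦ AAC

A->BDC, B->DB, C->A, D->AAC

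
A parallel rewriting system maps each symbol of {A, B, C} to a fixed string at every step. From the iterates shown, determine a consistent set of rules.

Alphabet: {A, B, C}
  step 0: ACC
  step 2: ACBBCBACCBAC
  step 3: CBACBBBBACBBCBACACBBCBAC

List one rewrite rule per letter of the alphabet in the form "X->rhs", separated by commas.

  step 2 ⇒ step 3: ACBBCBACCBAC ⇒ CB·AC·BB·BB·AC·BB·CB·AC·AC·BB·CB·AC
    A ↦ CB
    B ↦ BB
    C ↦ AC

A->CB, B->BB, C->AC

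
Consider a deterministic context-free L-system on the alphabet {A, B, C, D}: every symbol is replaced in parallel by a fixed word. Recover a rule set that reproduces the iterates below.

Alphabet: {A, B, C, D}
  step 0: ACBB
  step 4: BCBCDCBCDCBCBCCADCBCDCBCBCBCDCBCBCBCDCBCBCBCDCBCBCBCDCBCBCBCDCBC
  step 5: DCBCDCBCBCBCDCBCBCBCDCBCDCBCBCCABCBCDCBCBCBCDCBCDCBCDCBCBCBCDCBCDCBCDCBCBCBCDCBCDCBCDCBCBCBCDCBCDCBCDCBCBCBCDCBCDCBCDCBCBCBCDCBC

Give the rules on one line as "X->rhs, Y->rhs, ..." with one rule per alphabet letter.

  step 4 ⇒ step 5: BCBCDCBCDCBCBCCADCBCDCBCBCBCDCBCBCBCDCBCBCBCDCBCBCBCDCBCBCBCDCBC ⇒ DC·BC·DC·BC·BC·BC·DC·BC·BC·BC·DC·BC·DC·BC·BC·CA·BC·BC·DC·BC·BC·BC·DC·BC·DC·BC·DC·BC·BC·BC·DC·BC·DC·BC·DC·BC·BC·BC·DC·BC·DC·BC·DC·BC·BC·BC·DC·BC·DC·BC·DC·BC·BC·BC·DC·BC·DC·BC·DC·BC·BC·BC·DC·BC
    A ↦ CA
    B ↦ DC
    C ↦ BC
    D ↦ BC

A->CA, B->DC, C->BC, D->BC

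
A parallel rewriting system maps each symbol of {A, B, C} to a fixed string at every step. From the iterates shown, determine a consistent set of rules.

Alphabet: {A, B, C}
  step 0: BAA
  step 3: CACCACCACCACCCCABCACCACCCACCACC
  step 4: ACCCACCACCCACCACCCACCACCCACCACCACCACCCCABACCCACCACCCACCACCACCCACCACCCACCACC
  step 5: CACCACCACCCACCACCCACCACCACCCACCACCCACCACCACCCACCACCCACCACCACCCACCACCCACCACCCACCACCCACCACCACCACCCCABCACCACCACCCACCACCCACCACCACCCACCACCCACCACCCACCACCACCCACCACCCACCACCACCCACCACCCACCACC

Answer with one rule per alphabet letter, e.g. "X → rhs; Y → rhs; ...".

A->C, B->CAB, C->ACC

  step 4 ⇒ step 5: ACCCACCACCCACCACCCACCACCCACCACCACCACCCCABACCCACCACCCACCACCACCCACCACCCACCACC ⇒ C·ACC·ACC·ACC·C·ACC·ACC·C·ACC·ACC·ACC·C·ACC·ACC·C·ACC·ACC·ACC·C·ACC·ACC·C·ACC·ACC·ACC·C·ACC·ACC·C·ACC·ACC·C·ACC·ACC·C·ACC·ACC·ACC·ACC·C·CAB·C·ACC·ACC·ACC·C·ACC·ACC·C·ACC·ACC·ACC·C·ACC·ACC·C·ACC·ACC·C·ACC·ACC·ACC·C·ACC·ACC·C·ACC·ACC·ACC·C·ACC·ACC·C·ACC·ACC
    A ↦ C
    B ↦ CAB
    C ↦ ACC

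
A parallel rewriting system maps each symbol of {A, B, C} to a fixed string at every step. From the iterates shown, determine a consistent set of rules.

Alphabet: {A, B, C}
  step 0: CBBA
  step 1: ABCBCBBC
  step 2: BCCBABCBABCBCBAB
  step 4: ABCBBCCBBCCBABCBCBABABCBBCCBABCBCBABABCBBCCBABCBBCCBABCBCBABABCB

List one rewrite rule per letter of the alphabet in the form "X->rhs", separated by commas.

A->BC, B->CB, C->AB

  step 1 ⇒ step 2: ABCBCBBC ⇒ BC·CB·AB·CB·AB·CB·CB·AB
    A ↦ BC
    B ↦ CB
    C ↦ AB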